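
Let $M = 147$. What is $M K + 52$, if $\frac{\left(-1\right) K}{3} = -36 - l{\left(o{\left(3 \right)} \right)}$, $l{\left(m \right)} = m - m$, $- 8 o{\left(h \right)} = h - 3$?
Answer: $15928$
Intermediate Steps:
$o{\left(h \right)} = \frac{3}{8} - \frac{h}{8}$ ($o{\left(h \right)} = - \frac{h - 3}{8} = - \frac{-3 + h}{8} = \frac{3}{8} - \frac{h}{8}$)
$l{\left(m \right)} = 0$
$K = 108$ ($K = - 3 \left(-36 - 0\right) = - 3 \left(-36 + 0\right) = \left(-3\right) \left(-36\right) = 108$)
$M K + 52 = 147 \cdot 108 + 52 = 15876 + 52 = 15928$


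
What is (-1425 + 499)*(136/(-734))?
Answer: 62968/367 ≈ 171.57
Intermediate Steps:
(-1425 + 499)*(136/(-734)) = -125936*(-1)/734 = -926*(-68/367) = 62968/367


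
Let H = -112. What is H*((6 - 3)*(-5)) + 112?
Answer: 1792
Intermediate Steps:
H*((6 - 3)*(-5)) + 112 = -112*(6 - 3)*(-5) + 112 = -336*(-5) + 112 = -112*(-15) + 112 = 1680 + 112 = 1792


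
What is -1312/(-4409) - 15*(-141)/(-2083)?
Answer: -6592139/9183947 ≈ -0.71779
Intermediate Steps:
-1312/(-4409) - 15*(-141)/(-2083) = -1312*(-1/4409) + 2115*(-1/2083) = 1312/4409 - 2115/2083 = -6592139/9183947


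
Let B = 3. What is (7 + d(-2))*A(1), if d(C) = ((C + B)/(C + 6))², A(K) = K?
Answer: 113/16 ≈ 7.0625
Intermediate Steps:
d(C) = (3 + C)²/(6 + C)² (d(C) = ((C + 3)/(C + 6))² = ((3 + C)/(6 + C))² = (3 + C)²/(6 + C)²)
(7 + d(-2))*A(1) = (7 + (3 - 2)²/(6 - 2)²)*1 = (7 + 1²/4²)*1 = (7 + 1*(1/16))*1 = (7 + 1/16)*1 = (113/16)*1 = 113/16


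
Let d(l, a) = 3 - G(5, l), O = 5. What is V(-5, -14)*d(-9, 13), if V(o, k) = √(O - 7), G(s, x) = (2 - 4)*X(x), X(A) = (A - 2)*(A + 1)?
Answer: 179*I*√2 ≈ 253.14*I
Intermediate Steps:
X(A) = (1 + A)*(-2 + A) (X(A) = (-2 + A)*(1 + A) = (1 + A)*(-2 + A))
G(s, x) = 4 - 2*x² + 2*x (G(s, x) = (2 - 4)*(-2 + x² - x) = -2*(-2 + x² - x) = 4 - 2*x² + 2*x)
d(l, a) = -1 - 2*l + 2*l² (d(l, a) = 3 - (4 - 2*l² + 2*l) = 3 + (-4 - 2*l + 2*l²) = -1 - 2*l + 2*l²)
V(o, k) = I*√2 (V(o, k) = √(5 - 7) = √(-2) = I*√2)
V(-5, -14)*d(-9, 13) = (I*√2)*(-1 - 2*(-9) + 2*(-9)²) = (I*√2)*(-1 + 18 + 2*81) = (I*√2)*(-1 + 18 + 162) = (I*√2)*179 = 179*I*√2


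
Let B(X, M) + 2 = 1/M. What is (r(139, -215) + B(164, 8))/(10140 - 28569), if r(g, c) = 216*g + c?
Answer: -238457/147432 ≈ -1.6174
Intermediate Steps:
r(g, c) = c + 216*g
B(X, M) = -2 + 1/M
(r(139, -215) + B(164, 8))/(10140 - 28569) = ((-215 + 216*139) + (-2 + 1/8))/(10140 - 28569) = ((-215 + 30024) + (-2 + ⅛))/(-18429) = (29809 - 15/8)*(-1/18429) = (238457/8)*(-1/18429) = -238457/147432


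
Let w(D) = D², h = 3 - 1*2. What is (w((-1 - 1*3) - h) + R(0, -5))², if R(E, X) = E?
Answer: 625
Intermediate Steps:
h = 1 (h = 3 - 2 = 1)
(w((-1 - 1*3) - h) + R(0, -5))² = (((-1 - 1*3) - 1*1)² + 0)² = (((-1 - 3) - 1)² + 0)² = ((-4 - 1)² + 0)² = ((-5)² + 0)² = (25 + 0)² = 25² = 625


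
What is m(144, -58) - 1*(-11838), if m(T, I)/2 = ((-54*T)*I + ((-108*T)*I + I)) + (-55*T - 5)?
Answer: 2701920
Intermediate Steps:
m(T, I) = -10 - 110*T + 2*I - 324*I*T (m(T, I) = 2*(((-54*T)*I + ((-108*T)*I + I)) + (-55*T - 5)) = 2*((-54*I*T + (-108*I*T + I)) + (-5 - 55*T)) = 2*((-54*I*T + (I - 108*I*T)) + (-5 - 55*T)) = 2*((I - 162*I*T) + (-5 - 55*T)) = 2*(-5 + I - 55*T - 162*I*T) = -10 - 110*T + 2*I - 324*I*T)
m(144, -58) - 1*(-11838) = (-10 - 110*144 + 2*(-58) - 324*(-58)*144) - 1*(-11838) = (-10 - 15840 - 116 + 2706048) + 11838 = 2690082 + 11838 = 2701920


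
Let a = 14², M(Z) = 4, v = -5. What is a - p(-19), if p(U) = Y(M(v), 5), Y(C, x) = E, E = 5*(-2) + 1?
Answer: 205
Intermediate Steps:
E = -9 (E = -10 + 1 = -9)
Y(C, x) = -9
p(U) = -9
a = 196
a - p(-19) = 196 - 1*(-9) = 196 + 9 = 205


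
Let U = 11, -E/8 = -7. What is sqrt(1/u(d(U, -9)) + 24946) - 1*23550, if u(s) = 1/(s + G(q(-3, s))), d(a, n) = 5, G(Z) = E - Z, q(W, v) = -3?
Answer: -23550 + sqrt(25010) ≈ -23392.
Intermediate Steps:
E = 56 (E = -8*(-7) = 56)
G(Z) = 56 - Z
u(s) = 1/(59 + s) (u(s) = 1/(s + (56 - 1*(-3))) = 1/(s + (56 + 3)) = 1/(s + 59) = 1/(59 + s))
sqrt(1/u(d(U, -9)) + 24946) - 1*23550 = sqrt(1/(1/(59 + 5)) + 24946) - 1*23550 = sqrt(1/(1/64) + 24946) - 23550 = sqrt(64 + 24946) - 23550 = sqrt(25010) - 23550 = -23550 + sqrt(25010)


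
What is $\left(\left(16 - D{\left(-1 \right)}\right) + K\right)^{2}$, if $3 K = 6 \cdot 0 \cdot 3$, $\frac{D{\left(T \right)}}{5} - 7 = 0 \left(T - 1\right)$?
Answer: $361$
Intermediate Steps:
$D{\left(T \right)} = 35$ ($D{\left(T \right)} = 35 + 5 \cdot 0 \left(T - 1\right) = 35 + 5 \cdot 0 \left(-1 + T\right) = 35 + 5 \cdot 0 = 35 + 0 = 35$)
$K = 0$ ($K = \frac{6 \cdot 0 \cdot 3}{3} = \frac{0 \cdot 3}{3} = \frac{1}{3} \cdot 0 = 0$)
$\left(\left(16 - D{\left(-1 \right)}\right) + K\right)^{2} = \left(\left(16 - 35\right) + 0\right)^{2} = \left(-19 + 0\right)^{2} = \left(-19\right)^{2} = 361$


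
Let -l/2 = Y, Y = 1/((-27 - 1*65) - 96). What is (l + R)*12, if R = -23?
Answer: -12966/47 ≈ -275.87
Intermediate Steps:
Y = -1/188 (Y = 1/((-27 - 65) - 96) = 1/(-92 - 96) = 1/(-188) = -1/188 ≈ -0.0053191)
l = 1/94 (l = -2*(-1/188) = 1/94 ≈ 0.010638)
(l + R)*12 = (1/94 - 23)*12 = -2161/94*12 = -12966/47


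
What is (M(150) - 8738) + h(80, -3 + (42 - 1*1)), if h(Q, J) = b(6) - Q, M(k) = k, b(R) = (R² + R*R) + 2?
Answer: -8594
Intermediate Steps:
b(R) = 2 + 2*R² (b(R) = (R² + R²) + 2 = 2*R² + 2 = 2 + 2*R²)
h(Q, J) = 74 - Q (h(Q, J) = (2 + 2*6²) - Q = (2 + 2*36) - Q = (2 + 72) - Q = 74 - Q)
(M(150) - 8738) + h(80, -3 + (42 - 1*1)) = (150 - 8738) + (74 - 1*80) = -8588 + (74 - 80) = -8588 - 6 = -8594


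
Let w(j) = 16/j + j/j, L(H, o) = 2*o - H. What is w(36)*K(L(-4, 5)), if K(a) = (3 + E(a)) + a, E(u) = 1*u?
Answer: 403/9 ≈ 44.778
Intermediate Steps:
L(H, o) = -H + 2*o
w(j) = 1 + 16/j (w(j) = 16/j + 1 = 1 + 16/j)
E(u) = u
K(a) = 3 + 2*a (K(a) = (3 + a) + a = 3 + 2*a)
w(36)*K(L(-4, 5)) = ((16 + 36)/36)*(3 + 2*(-1*(-4) + 2*5)) = ((1/36)*52)*(3 + 2*(4 + 10)) = 13*(3 + 2*14)/9 = 13*(3 + 28)/9 = (13/9)*31 = 403/9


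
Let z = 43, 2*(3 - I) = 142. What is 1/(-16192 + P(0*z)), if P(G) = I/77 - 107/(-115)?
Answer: -8855/143379741 ≈ -6.1759e-5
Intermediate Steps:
I = -68 (I = 3 - ½*142 = 3 - 71 = -68)
P(G) = 419/8855 (P(G) = -68/77 - 107/(-115) = -68*1/77 - 107*(-1/115) = -68/77 + 107/115 = 419/8855)
1/(-16192 + P(0*z)) = 1/(-16192 + 419/8855) = 1/(-143379741/8855) = -8855/143379741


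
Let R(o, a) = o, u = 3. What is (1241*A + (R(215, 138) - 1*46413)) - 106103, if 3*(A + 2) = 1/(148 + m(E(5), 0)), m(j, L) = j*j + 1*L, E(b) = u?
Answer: -72901552/471 ≈ -1.5478e+5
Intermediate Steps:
E(b) = 3
m(j, L) = L + j**2 (m(j, L) = j**2 + L = L + j**2)
A = -941/471 (A = -2 + 1/(3*(148 + (0 + 3**2))) = -2 + 1/(3*(148 + (0 + 9))) = -2 + 1/(3*(148 + 9)) = -2 + (1/3)/157 = -2 + (1/3)*(1/157) = -2 + 1/471 = -941/471 ≈ -1.9979)
(1241*A + (R(215, 138) - 1*46413)) - 106103 = (1241*(-941/471) + (215 - 1*46413)) - 106103 = (-1167781/471 + (215 - 46413)) - 106103 = (-1167781/471 - 46198) - 106103 = -22927039/471 - 106103 = -72901552/471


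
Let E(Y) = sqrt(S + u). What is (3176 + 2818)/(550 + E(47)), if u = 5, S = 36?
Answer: 3296700/302459 - 5994*sqrt(41)/302459 ≈ 10.773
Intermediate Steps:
E(Y) = sqrt(41) (E(Y) = sqrt(36 + 5) = sqrt(41))
(3176 + 2818)/(550 + E(47)) = (3176 + 2818)/(550 + sqrt(41)) = 5994/(550 + sqrt(41))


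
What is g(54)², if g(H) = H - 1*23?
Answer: 961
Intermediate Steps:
g(H) = -23 + H (g(H) = H - 23 = -23 + H)
g(54)² = (-23 + 54)² = 31² = 961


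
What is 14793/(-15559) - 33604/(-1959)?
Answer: 493865149/30480081 ≈ 16.203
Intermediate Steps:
14793/(-15559) - 33604/(-1959) = 14793*(-1/15559) - 33604*(-1/1959) = -14793/15559 + 33604/1959 = 493865149/30480081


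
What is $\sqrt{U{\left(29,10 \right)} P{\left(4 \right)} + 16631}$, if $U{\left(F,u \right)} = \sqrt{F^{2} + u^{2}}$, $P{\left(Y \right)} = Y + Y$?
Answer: $\sqrt{16631 + 8 \sqrt{941}} \approx 129.91$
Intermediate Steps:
$P{\left(Y \right)} = 2 Y$
$\sqrt{U{\left(29,10 \right)} P{\left(4 \right)} + 16631} = \sqrt{\sqrt{29^{2} + 10^{2}} \cdot 2 \cdot 4 + 16631} = \sqrt{\sqrt{841 + 100} \cdot 8 + 16631} = \sqrt{\sqrt{941} \cdot 8 + 16631} = \sqrt{8 \sqrt{941} + 16631} = \sqrt{16631 + 8 \sqrt{941}}$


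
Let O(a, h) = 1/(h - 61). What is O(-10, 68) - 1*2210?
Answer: -15469/7 ≈ -2209.9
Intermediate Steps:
O(a, h) = 1/(-61 + h)
O(-10, 68) - 1*2210 = 1/(-61 + 68) - 1*2210 = 1/7 - 2210 = ⅐ - 2210 = -15469/7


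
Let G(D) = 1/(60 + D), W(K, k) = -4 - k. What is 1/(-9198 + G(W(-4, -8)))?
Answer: -64/588671 ≈ -0.00010872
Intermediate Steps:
1/(-9198 + G(W(-4, -8))) = 1/(-9198 + 1/(60 + (-4 - 1*(-8)))) = 1/(-9198 + 1/(60 + (-4 + 8))) = 1/(-9198 + 1/(60 + 4)) = 1/(-9198 + 1/64) = 1/(-588671/64) = -64/588671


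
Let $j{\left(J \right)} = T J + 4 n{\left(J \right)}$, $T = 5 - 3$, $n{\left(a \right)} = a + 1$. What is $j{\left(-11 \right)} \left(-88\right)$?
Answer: $5456$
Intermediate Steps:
$n{\left(a \right)} = 1 + a$
$T = 2$
$j{\left(J \right)} = 4 + 6 J$ ($j{\left(J \right)} = 2 J + 4 \left(1 + J\right) = 2 J + \left(4 + 4 J\right) = 4 + 6 J$)
$j{\left(-11 \right)} \left(-88\right) = \left(4 + 6 \left(-11\right)\right) \left(-88\right) = \left(4 - 66\right) \left(-88\right) = \left(-62\right) \left(-88\right) = 5456$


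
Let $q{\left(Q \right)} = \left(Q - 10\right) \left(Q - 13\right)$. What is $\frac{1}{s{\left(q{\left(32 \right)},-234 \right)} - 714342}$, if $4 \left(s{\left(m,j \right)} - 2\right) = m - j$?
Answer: $- \frac{1}{714177} \approx -1.4002 \cdot 10^{-6}$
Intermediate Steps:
$q{\left(Q \right)} = \left(-13 + Q\right) \left(-10 + Q\right)$ ($q{\left(Q \right)} = \left(-10 + Q\right) \left(-13 + Q\right) = \left(-13 + Q\right) \left(-10 + Q\right)$)
$s{\left(m,j \right)} = 2 - \frac{j}{4} + \frac{m}{4}$ ($s{\left(m,j \right)} = 2 + \frac{m - j}{4} = 2 - \left(- \frac{m}{4} + \frac{j}{4}\right) = 2 - \frac{j}{4} + \frac{m}{4}$)
$\frac{1}{s{\left(q{\left(32 \right)},-234 \right)} - 714342} = \frac{1}{\left(2 - - \frac{117}{2} + \frac{130 + 32^{2} - 736}{4}\right) - 714342} = \frac{1}{\left(2 + \frac{117}{2} + \frac{130 + 1024 - 736}{4}\right) - 714342} = \frac{1}{\left(2 + \frac{117}{2} + \frac{1}{4} \cdot 418\right) - 714342} = \frac{1}{\left(2 + \frac{117}{2} + \frac{209}{2}\right) - 714342} = \frac{1}{165 - 714342} = \frac{1}{-714177} = - \frac{1}{714177}$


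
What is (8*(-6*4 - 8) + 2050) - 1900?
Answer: -106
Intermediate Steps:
(8*(-6*4 - 8) + 2050) - 1900 = (8*(-24 - 8) + 2050) - 1900 = (8*(-32) + 2050) - 1900 = (-256 + 2050) - 1900 = 1794 - 1900 = -106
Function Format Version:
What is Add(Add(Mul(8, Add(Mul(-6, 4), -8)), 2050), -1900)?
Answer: -106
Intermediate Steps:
Add(Add(Mul(8, Add(Mul(-6, 4), -8)), 2050), -1900) = Add(Add(Mul(8, Add(-24, -8)), 2050), -1900) = Add(Add(Mul(8, -32), 2050), -1900) = Add(Add(-256, 2050), -1900) = Add(1794, -1900) = -106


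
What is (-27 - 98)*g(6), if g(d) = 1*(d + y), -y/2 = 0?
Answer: -750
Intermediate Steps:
y = 0 (y = -2*0 = 0)
g(d) = d (g(d) = 1*(d + 0) = 1*d = d)
(-27 - 98)*g(6) = (-27 - 98)*6 = -125*6 = -750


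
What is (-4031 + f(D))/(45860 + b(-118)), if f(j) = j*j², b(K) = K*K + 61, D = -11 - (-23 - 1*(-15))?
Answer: -4058/59845 ≈ -0.067809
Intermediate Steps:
D = -3 (D = -11 - (-23 + 15) = -11 - 1*(-8) = -11 + 8 = -3)
b(K) = 61 + K² (b(K) = K² + 61 = 61 + K²)
f(j) = j³
(-4031 + f(D))/(45860 + b(-118)) = (-4031 + (-3)³)/(45860 + (61 + (-118)²)) = (-4031 - 27)/(45860 + (61 + 13924)) = -4058/(45860 + 13985) = -4058/59845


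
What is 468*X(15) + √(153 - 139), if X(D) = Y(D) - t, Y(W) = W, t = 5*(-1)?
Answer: 9360 + √14 ≈ 9363.7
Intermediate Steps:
t = -5
X(D) = 5 + D (X(D) = D - 1*(-5) = D + 5 = 5 + D)
468*X(15) + √(153 - 139) = 468*(5 + 15) + √(153 - 139) = 468*20 + √14 = 9360 + √14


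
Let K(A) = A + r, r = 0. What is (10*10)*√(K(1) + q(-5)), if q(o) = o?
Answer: 200*I ≈ 200.0*I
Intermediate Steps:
K(A) = A (K(A) = A + 0 = A)
(10*10)*√(K(1) + q(-5)) = (10*10)*√(1 - 5) = 100*√(-4) = 100*(2*I) = 200*I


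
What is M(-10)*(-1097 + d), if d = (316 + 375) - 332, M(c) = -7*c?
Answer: -51660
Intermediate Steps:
d = 359 (d = 691 - 332 = 359)
M(-10)*(-1097 + d) = (-7*(-10))*(-1097 + 359) = 70*(-738) = -51660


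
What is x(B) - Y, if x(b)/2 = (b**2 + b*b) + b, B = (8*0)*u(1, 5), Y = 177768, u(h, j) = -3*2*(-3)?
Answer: -177768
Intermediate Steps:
u(h, j) = 18 (u(h, j) = -6*(-3) = 18)
B = 0 (B = (8*0)*18 = 0*18 = 0)
x(b) = 2*b + 4*b**2 (x(b) = 2*((b**2 + b*b) + b) = 2*((b**2 + b**2) + b) = 2*(2*b**2 + b) = 2*(b + 2*b**2) = 2*b + 4*b**2)
x(B) - Y = 2*0*(1 + 2*0) - 1*177768 = 2*0*(1 + 0) - 177768 = 2*0*1 - 177768 = 0 - 177768 = -177768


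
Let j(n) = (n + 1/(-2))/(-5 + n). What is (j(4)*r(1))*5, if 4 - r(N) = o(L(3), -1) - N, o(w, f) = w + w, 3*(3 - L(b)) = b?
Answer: -35/2 ≈ -17.500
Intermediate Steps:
L(b) = 3 - b/3
j(n) = (-½ + n)/(-5 + n) (j(n) = (n - ½)/(-5 + n) = (-½ + n)/(-5 + n))
o(w, f) = 2*w
r(N) = N (r(N) = 4 - (2*(3 - ⅓*3) - N) = 4 - (2*(3 - 1) - N) = 4 - (2*2 - N) = 4 - (4 - N) = 4 + (-4 + N) = N)
(j(4)*r(1))*5 = (((-½ + 4)/(-5 + 4))*1)*5 = (((7/2)/(-1))*1)*5 = (-1*7/2*1)*5 = -7/2*1*5 = -7/2*5 = -35/2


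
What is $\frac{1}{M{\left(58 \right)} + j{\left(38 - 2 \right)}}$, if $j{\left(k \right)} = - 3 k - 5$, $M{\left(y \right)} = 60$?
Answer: $- \frac{1}{53} \approx -0.018868$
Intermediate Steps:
$j{\left(k \right)} = -5 - 3 k$
$\frac{1}{M{\left(58 \right)} + j{\left(38 - 2 \right)}} = \frac{1}{60 - \left(5 + 3 \left(38 - 2\right)\right)} = \frac{1}{60 - 113} = \frac{1}{-53} = - \frac{1}{53}$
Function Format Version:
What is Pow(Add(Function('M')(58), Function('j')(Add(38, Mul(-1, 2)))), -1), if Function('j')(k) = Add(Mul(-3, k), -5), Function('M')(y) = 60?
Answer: Rational(-1, 53) ≈ -0.018868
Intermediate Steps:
Function('j')(k) = Add(-5, Mul(-3, k))
Pow(Add(Function('M')(58), Function('j')(Add(38, Mul(-1, 2)))), -1) = Pow(Add(60, Add(-5, Mul(-3, Add(38, Mul(-1, 2))))), -1) = Pow(Add(60, Add(-5, Mul(-3, Add(38, -2)))), -1) = Pow(Add(60, Add(-5, Mul(-3, 36))), -1) = Pow(Add(60, Add(-5, -108)), -1) = Pow(Add(60, -113), -1) = Pow(-53, -1) = Rational(-1, 53)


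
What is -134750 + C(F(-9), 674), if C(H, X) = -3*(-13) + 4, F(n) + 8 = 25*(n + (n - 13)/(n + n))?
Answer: -134707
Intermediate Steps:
F(n) = -8 + 25*n + 25*(-13 + n)/(2*n) (F(n) = -8 + 25*(n + (n - 13)/(n + n)) = -8 + 25*(n + (-13 + n)/((2*n))) = -8 + 25*(n + (-13 + n)*(1/(2*n))) = -8 + 25*(n + (-13 + n)/(2*n)) = -8 + (25*n + 25*(-13 + n)/(2*n)) = -8 + 25*n + 25*(-13 + n)/(2*n))
C(H, X) = 43 (C(H, X) = 39 + 4 = 43)
-134750 + C(F(-9), 674) = -134750 + 43 = -134707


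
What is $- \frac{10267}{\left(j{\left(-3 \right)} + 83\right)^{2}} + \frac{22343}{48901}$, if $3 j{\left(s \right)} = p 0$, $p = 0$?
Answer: $- \frac{348145640}{336878989} \approx -1.0334$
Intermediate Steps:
$j{\left(s \right)} = 0$ ($j{\left(s \right)} = \frac{0 \cdot 0}{3} = \frac{1}{3} \cdot 0 = 0$)
$- \frac{10267}{\left(j{\left(-3 \right)} + 83\right)^{2}} + \frac{22343}{48901} = - \frac{10267}{\left(0 + 83\right)^{2}} + \frac{22343}{48901} = - \frac{10267}{83^{2}} + 22343 \cdot \frac{1}{48901} = - \frac{10267}{6889} + \frac{22343}{48901} = - \frac{348145640}{336878989}$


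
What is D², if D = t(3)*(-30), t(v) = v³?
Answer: 656100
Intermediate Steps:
D = -810 (D = 3³*(-30) = 27*(-30) = -810)
D² = (-810)² = 656100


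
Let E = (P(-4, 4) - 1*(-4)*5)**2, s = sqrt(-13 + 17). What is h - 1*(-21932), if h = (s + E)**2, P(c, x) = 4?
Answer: 356016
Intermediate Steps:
s = 2 (s = sqrt(4) = 2)
E = 576 (E = (4 - 1*(-4)*5)**2 = (4 + 4*5)**2 = (4 + 20)**2 = 24**2 = 576)
h = 334084 (h = (2 + 576)**2 = 578**2 = 334084)
h - 1*(-21932) = 334084 - 1*(-21932) = 334084 + 21932 = 356016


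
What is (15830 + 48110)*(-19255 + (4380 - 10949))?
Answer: -1651186560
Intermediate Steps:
(15830 + 48110)*(-19255 + (4380 - 10949)) = 63940*(-19255 - 6569) = 63940*(-25824) = -1651186560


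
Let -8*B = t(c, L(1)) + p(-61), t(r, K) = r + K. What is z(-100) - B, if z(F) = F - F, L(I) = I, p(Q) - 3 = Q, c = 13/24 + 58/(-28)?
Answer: -9833/1344 ≈ -7.3162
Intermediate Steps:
c = -257/168 (c = 13*(1/24) + 58*(-1/28) = 13/24 - 29/14 = -257/168 ≈ -1.5298)
p(Q) = 3 + Q
t(r, K) = K + r
z(F) = 0
B = 9833/1344 (B = -((1 - 257/168) + (3 - 61))/8 = -(-89/168 - 58)/8 = -⅛*(-9833/168) = 9833/1344 ≈ 7.3162)
z(-100) - B = 0 - 1*9833/1344 = 0 - 9833/1344 = -9833/1344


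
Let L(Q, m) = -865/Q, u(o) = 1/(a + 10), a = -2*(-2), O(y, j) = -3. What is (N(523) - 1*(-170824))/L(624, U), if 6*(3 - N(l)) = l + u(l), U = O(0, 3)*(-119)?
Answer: -149158308/1211 ≈ -1.2317e+5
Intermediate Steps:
a = 4
U = 357 (U = -3*(-119) = 357)
u(o) = 1/14 (u(o) = 1/(4 + 10) = 1/14)
N(l) = 251/84 - l/6 (N(l) = 3 - (l + 1/14)/6 = 3 - (1/14 + l)/6 = 3 + (-1/84 - l/6) = 251/84 - l/6)
(N(523) - 1*(-170824))/L(624, U) = ((251/84 - 1/6*523) - 1*(-170824))/((-865/624)) = ((251/84 - 523/6) + 170824)/((-865*1/624)) = (-2357/28 + 170824)/(-865/624) = (4780715/28)*(-624/865) = -149158308/1211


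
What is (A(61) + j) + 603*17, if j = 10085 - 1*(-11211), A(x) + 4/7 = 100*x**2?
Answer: 2825525/7 ≈ 4.0365e+5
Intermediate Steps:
A(x) = -4/7 + 100*x**2
j = 21296 (j = 10085 + 11211 = 21296)
(A(61) + j) + 603*17 = ((-4/7 + 100*61**2) + 21296) + 603*17 = ((-4/7 + 100*3721) + 21296) + 10251 = ((-4/7 + 372100) + 21296) + 10251 = (2604696/7 + 21296) + 10251 = 2753768/7 + 10251 = 2825525/7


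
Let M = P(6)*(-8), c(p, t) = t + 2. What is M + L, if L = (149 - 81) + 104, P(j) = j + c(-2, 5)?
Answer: 68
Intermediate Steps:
c(p, t) = 2 + t
P(j) = 7 + j (P(j) = j + (2 + 5) = j + 7 = 7 + j)
L = 172 (L = 68 + 104 = 172)
M = -104 (M = (7 + 6)*(-8) = 13*(-8) = -104)
M + L = -104 + 172 = 68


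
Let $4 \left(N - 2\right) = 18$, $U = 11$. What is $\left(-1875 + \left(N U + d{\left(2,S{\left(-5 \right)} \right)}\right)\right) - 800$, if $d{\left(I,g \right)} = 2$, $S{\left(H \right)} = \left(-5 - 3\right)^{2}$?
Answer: $- \frac{5203}{2} \approx -2601.5$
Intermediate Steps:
$S{\left(H \right)} = 64$ ($S{\left(H \right)} = \left(-8\right)^{2} = 64$)
$N = \frac{13}{2}$ ($N = 2 + \frac{1}{4} \cdot 18 = 2 + \frac{9}{2} = \frac{13}{2} \approx 6.5$)
$\left(-1875 + \left(N U + d{\left(2,S{\left(-5 \right)} \right)}\right)\right) - 800 = \left(-1875 + \left(\frac{13}{2} \cdot 11 + 2\right)\right) - 800 = \left(-1875 + \left(\frac{143}{2} + 2\right)\right) - 800 = \left(-1875 + \frac{147}{2}\right) - 800 = - \frac{3603}{2} - 800 = - \frac{5203}{2}$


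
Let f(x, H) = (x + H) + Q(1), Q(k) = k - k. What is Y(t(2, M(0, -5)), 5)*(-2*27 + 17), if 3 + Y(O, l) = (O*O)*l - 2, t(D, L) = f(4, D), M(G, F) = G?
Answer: -6475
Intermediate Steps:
Q(k) = 0
f(x, H) = H + x (f(x, H) = (x + H) + 0 = (H + x) + 0 = H + x)
t(D, L) = 4 + D (t(D, L) = D + 4 = 4 + D)
Y(O, l) = -5 + l*O² (Y(O, l) = -3 + ((O*O)*l - 2) = -3 + (O²*l - 2) = -3 + (l*O² - 2) = -3 + (-2 + l*O²) = -5 + l*O²)
Y(t(2, M(0, -5)), 5)*(-2*27 + 17) = (-5 + 5*(4 + 2)²)*(-2*27 + 17) = (-5 + 5*6²)*(-54 + 17) = (-5 + 5*36)*(-37) = (-5 + 180)*(-37) = 175*(-37) = -6475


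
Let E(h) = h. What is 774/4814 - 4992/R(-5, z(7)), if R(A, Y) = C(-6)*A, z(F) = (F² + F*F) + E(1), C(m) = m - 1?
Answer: -12002199/84245 ≈ -142.47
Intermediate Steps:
C(m) = -1 + m
z(F) = 1 + 2*F² (z(F) = (F² + F*F) + 1 = (F² + F²) + 1 = 2*F² + 1 = 1 + 2*F²)
R(A, Y) = -7*A (R(A, Y) = (-1 - 6)*A = -7*A)
774/4814 - 4992/R(-5, z(7)) = 774/4814 - 4992/((-7*(-5))) = 774*(1/4814) - 4992/35 = 387/2407 - 4992*1/35 = 387/2407 - 4992/35 = -12002199/84245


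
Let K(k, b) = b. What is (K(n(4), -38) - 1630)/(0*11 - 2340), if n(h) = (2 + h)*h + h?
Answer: 139/195 ≈ 0.71282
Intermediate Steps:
n(h) = h + h*(2 + h) (n(h) = h*(2 + h) + h = h + h*(2 + h))
(K(n(4), -38) - 1630)/(0*11 - 2340) = (-38 - 1630)/(0*11 - 2340) = -1668/(0 - 2340) = -1668/(-2340) = -1668*(-1/2340) = 139/195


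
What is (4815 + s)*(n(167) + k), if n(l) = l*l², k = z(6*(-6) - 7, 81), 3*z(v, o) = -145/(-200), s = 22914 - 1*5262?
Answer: 4185569066021/40 ≈ 1.0464e+11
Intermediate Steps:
s = 17652 (s = 22914 - 5262 = 17652)
z(v, o) = 29/120 (z(v, o) = (-145/(-200))/3 = (-145*(-1/200))/3 = (⅓)*(29/40) = 29/120)
k = 29/120 ≈ 0.24167
n(l) = l³
(4815 + s)*(n(167) + k) = (4815 + 17652)*(167³ + 29/120) = 22467*(4657463 + 29/120) = 22467*(558895589/120) = 4185569066021/40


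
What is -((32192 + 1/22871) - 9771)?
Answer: -512790692/22871 ≈ -22421.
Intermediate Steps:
-((32192 + 1/22871) - 9771) = -(736263233/22871 - 9771) = -1*512790692/22871 = -512790692/22871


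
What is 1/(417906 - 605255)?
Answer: -1/187349 ≈ -5.3376e-6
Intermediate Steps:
1/(417906 - 605255) = 1/(-187349) = -1/187349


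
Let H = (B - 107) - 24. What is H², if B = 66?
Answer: 4225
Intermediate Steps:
H = -65 (H = (66 - 107) - 24 = -41 - 24 = -65)
H² = (-65)² = 4225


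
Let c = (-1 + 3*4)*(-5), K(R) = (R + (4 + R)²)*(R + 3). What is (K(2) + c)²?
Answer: 18225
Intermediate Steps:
K(R) = (3 + R)*(R + (4 + R)²) (K(R) = (R + (4 + R)²)*(3 + R) = (3 + R)*(R + (4 + R)²))
c = -55 (c = (-1 + 12)*(-5) = 11*(-5) = -55)
(K(2) + c)² = ((48 + 2³ + 12*2² + 43*2) - 55)² = ((48 + 8 + 12*4 + 86) - 55)² = ((48 + 8 + 48 + 86) - 55)² = (190 - 55)² = 135² = 18225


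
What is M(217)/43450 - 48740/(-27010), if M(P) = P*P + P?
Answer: 169774403/58679225 ≈ 2.8933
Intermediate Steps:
M(P) = P + P**2 (M(P) = P**2 + P = P + P**2)
M(217)/43450 - 48740/(-27010) = (217*(1 + 217))/43450 - 48740/(-27010) = (217*218)*(1/43450) - 48740*(-1/27010) = 47306*(1/43450) + 4874/2701 = 23653/21725 + 4874/2701 = 169774403/58679225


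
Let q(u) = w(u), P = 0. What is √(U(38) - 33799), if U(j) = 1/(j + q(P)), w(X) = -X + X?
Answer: I*√48805718/38 ≈ 183.84*I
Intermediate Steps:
w(X) = 0
q(u) = 0
U(j) = 1/j (U(j) = 1/(j + 0) = 1/j)
√(U(38) - 33799) = √(1/38 - 33799) = √(-1284361/38) = I*√48805718/38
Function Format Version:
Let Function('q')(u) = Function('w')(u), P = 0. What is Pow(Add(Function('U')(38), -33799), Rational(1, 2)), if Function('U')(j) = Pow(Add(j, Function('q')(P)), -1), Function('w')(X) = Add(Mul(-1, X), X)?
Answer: Mul(Rational(1, 38), I, Pow(48805718, Rational(1, 2))) ≈ Mul(183.84, I)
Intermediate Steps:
Function('w')(X) = 0
Function('q')(u) = 0
Function('U')(j) = Pow(j, -1) (Function('U')(j) = Pow(Add(j, 0), -1) = Pow(j, -1))
Pow(Add(Function('U')(38), -33799), Rational(1, 2)) = Pow(Add(Pow(38, -1), -33799), Rational(1, 2)) = Pow(Add(Rational(1, 38), -33799), Rational(1, 2)) = Pow(Rational(-1284361, 38), Rational(1, 2)) = Mul(Rational(1, 38), I, Pow(48805718, Rational(1, 2)))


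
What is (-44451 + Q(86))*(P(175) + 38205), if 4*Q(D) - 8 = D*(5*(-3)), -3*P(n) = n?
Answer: -5123650460/3 ≈ -1.7079e+9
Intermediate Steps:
P(n) = -n/3
Q(D) = 2 - 15*D/4 (Q(D) = 2 + (D*(5*(-3)))/4 = 2 + (D*(-15))/4 = 2 + (-15*D)/4 = 2 - 15*D/4)
(-44451 + Q(86))*(P(175) + 38205) = (-44451 + (2 - 15/4*86))*(-1/3*175 + 38205) = (-44451 + (2 - 645/2))*(-175/3 + 38205) = (-44451 - 641/2)*(114440/3) = -89543/2*114440/3 = -5123650460/3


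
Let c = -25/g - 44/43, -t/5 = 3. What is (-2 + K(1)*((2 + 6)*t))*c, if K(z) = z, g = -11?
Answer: -72102/473 ≈ -152.44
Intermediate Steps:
t = -15 (t = -5*3 = -15)
c = 591/473 (c = -25/(-11) - 44/43 = -25*(-1/11) - 44*1/43 = 25/11 - 44/43 = 591/473 ≈ 1.2495)
(-2 + K(1)*((2 + 6)*t))*c = (-2 + 1*((2 + 6)*(-15)))*(591/473) = (-2 + 1*(8*(-15)))*(591/473) = (-2 + 1*(-120))*(591/473) = (-2 - 120)*(591/473) = -122*591/473 = -72102/473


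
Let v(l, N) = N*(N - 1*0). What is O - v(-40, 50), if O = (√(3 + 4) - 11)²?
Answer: -2500 + (11 - √7)² ≈ -2430.2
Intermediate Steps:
v(l, N) = N² (v(l, N) = N*(N + 0) = N*N = N²)
O = (-11 + √7)² (O = (√7 - 11)² = (-11 + √7)² ≈ 69.793)
O - v(-40, 50) = (11 - √7)² - 1*50² = (11 - √7)² - 1*2500 = (11 - √7)² - 2500 = -2500 + (11 - √7)²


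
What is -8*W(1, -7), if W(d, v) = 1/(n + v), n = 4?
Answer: 8/3 ≈ 2.6667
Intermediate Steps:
W(d, v) = 1/(4 + v)
-8*W(1, -7) = -8/(4 - 7) = -8/(-3) = -8*(-1/3) = 8/3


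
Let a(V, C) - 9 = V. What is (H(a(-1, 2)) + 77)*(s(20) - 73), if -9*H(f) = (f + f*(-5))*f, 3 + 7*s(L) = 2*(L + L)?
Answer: -58838/9 ≈ -6537.6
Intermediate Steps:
s(L) = -3/7 + 4*L/7 (s(L) = -3/7 + (2*(L + L))/7 = -3/7 + (2*(2*L))/7 = -3/7 + (4*L)/7 = -3/7 + 4*L/7)
a(V, C) = 9 + V
H(f) = 4*f²/9 (H(f) = -(f + f*(-5))*f/9 = -(f - 5*f)*f/9 = -(-4*f)*f/9 = -(-4)*f²/9 = 4*f²/9)
(H(a(-1, 2)) + 77)*(s(20) - 73) = (4*(9 - 1)²/9 + 77)*((-3/7 + (4/7)*20) - 73) = ((4/9)*8² + 77)*((-3/7 + 80/7) - 73) = ((4/9)*64 + 77)*(11 - 73) = (256/9 + 77)*(-62) = (949/9)*(-62) = -58838/9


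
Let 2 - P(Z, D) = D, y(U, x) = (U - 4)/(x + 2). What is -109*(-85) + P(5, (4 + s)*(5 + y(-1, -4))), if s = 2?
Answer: 9222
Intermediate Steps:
y(U, x) = (-4 + U)/(2 + x)
P(Z, D) = 2 - D
-109*(-85) + P(5, (4 + s)*(5 + y(-1, -4))) = -109*(-85) + (2 - (4 + 2)*(5 + (-4 - 1)/(2 - 4))) = 9265 + (2 - 6*(5 - 5/(-2))) = 9265 + (2 - 6*(5 - 1/2*(-5))) = 9265 + (2 - 6*(5 + 5/2)) = 9265 + (2 - 6*15/2) = 9265 + (2 - 1*45) = 9265 + (2 - 45) = 9265 - 43 = 9222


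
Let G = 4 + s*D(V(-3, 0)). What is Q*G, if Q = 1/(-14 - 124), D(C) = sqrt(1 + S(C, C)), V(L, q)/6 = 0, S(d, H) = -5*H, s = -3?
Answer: -1/138 ≈ -0.0072464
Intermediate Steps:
V(L, q) = 0 (V(L, q) = 6*0 = 0)
D(C) = sqrt(1 - 5*C)
Q = -1/138 (Q = 1/(-138) = -1/138 ≈ -0.0072464)
G = 1 (G = 4 - 3*sqrt(1 - 5*0) = 4 - 3*sqrt(1 + 0) = 4 - 3*sqrt(1) = 4 - 3*1 = 4 - 3 = 1)
Q*G = -1/138*1 = -1/138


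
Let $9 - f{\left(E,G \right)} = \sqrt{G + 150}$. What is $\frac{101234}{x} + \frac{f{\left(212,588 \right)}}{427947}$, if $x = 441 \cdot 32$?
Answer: $\frac{147356849}{20541456} - \frac{\sqrt{82}}{142649} \approx 7.1736$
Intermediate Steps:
$f{\left(E,G \right)} = 9 - \sqrt{150 + G}$ ($f{\left(E,G \right)} = 9 - \sqrt{G + 150} = 9 - \sqrt{150 + G}$)
$x = 14112$
$\frac{101234}{x} + \frac{f{\left(212,588 \right)}}{427947} = \frac{101234}{14112} + \frac{9 - \sqrt{150 + 588}}{427947} = 101234 \cdot \frac{1}{14112} + \left(9 - \sqrt{738}\right) \frac{1}{427947} = \frac{1033}{144} + \left(9 - 3 \sqrt{82}\right) \frac{1}{427947} = \frac{1033}{144} + \left(\frac{3}{142649} - \frac{\sqrt{82}}{142649}\right) = \frac{147356849}{20541456} - \frac{\sqrt{82}}{142649}$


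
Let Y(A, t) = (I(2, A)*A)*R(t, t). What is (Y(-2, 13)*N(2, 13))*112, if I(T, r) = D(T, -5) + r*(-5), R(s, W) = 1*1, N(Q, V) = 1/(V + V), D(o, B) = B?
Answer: -560/13 ≈ -43.077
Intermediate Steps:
N(Q, V) = 1/(2*V)
R(s, W) = 1
I(T, r) = -5 - 5*r (I(T, r) = -5 + r*(-5) = -5 - 5*r)
Y(A, t) = A*(-5 - 5*A) (Y(A, t) = ((-5 - 5*A)*A)*1 = (A*(-5 - 5*A))*1 = A*(-5 - 5*A))
(Y(-2, 13)*N(2, 13))*112 = ((-5*(-2)*(1 - 2))*((1/2)/13))*112 = ((-5*(-2)*(-1))*((1/2)*(1/13)))*112 = -10*1/26*112 = -5/13*112 = -560/13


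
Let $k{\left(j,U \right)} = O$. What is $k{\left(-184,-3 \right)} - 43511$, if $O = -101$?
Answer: $-43612$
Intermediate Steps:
$k{\left(j,U \right)} = -101$
$k{\left(-184,-3 \right)} - 43511 = -101 - 43511 = -43612$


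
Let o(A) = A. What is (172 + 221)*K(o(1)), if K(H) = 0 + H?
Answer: 393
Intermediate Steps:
K(H) = H
(172 + 221)*K(o(1)) = (172 + 221)*1 = 393*1 = 393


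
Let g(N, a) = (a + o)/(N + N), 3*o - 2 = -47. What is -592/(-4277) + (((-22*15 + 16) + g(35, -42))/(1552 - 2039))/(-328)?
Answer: 932172513/6831908720 ≈ 0.13644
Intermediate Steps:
o = -15 (o = 2/3 + (1/3)*(-47) = 2/3 - 47/3 = -15)
g(N, a) = (-15 + a)/(2*N) (g(N, a) = (a - 15)/(N + N) = (-15 + a)/((2*N)) = (-15 + a)*(1/(2*N)) = (-15 + a)/(2*N))
-592/(-4277) + (((-22*15 + 16) + g(35, -42))/(1552 - 2039))/(-328) = -592/(-4277) + (((-22*15 + 16) + (1/2)*(-15 - 42)/35)/(1552 - 2039))/(-328) = -592*(-1/4277) + (((-330 + 16) + (1/2)*(1/35)*(-57))/(-487))*(-1/328) = 592/4277 + ((-314 - 57/70)*(-1/487))*(-1/328) = 592/4277 - 22037/70*(-1/487)*(-1/328) = 592/4277 + (22037/34090)*(-1/328) = 592/4277 - 22037/11181520 = 932172513/6831908720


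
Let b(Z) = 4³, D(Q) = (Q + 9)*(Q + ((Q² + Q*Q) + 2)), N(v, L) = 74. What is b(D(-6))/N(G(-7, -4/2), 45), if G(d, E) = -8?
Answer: 32/37 ≈ 0.86486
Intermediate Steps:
D(Q) = (9 + Q)*(2 + Q + 2*Q²) (D(Q) = (9 + Q)*(Q + ((Q² + Q²) + 2)) = (9 + Q)*(Q + (2*Q² + 2)) = (9 + Q)*(Q + (2 + 2*Q²)) = (9 + Q)*(2 + Q + 2*Q²))
b(Z) = 64
b(D(-6))/N(G(-7, -4/2), 45) = 64/74 = 64*(1/74) = 32/37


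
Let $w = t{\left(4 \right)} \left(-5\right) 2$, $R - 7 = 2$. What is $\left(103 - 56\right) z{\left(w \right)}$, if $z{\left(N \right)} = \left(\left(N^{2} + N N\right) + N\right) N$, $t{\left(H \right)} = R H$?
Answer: $-4379572800$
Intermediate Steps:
$R = 9$ ($R = 7 + 2 = 9$)
$t{\left(H \right)} = 9 H$
$w = -360$ ($w = 9 \cdot 4 \left(-5\right) 2 = 36 \left(-5\right) 2 = \left(-180\right) 2 = -360$)
$z{\left(N \right)} = N \left(N + 2 N^{2}\right)$ ($z{\left(N \right)} = \left(\left(N^{2} + N^{2}\right) + N\right) N = \left(2 N^{2} + N\right) N = \left(N + 2 N^{2}\right) N = N \left(N + 2 N^{2}\right)$)
$\left(103 - 56\right) z{\left(w \right)} = \left(103 - 56\right) \left(-360\right)^{2} \left(1 + 2 \left(-360\right)\right) = 47 \cdot 129600 \left(1 - 720\right) = 47 \cdot 129600 \left(-719\right) = 47 \left(-93182400\right) = -4379572800$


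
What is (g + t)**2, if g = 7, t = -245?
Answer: 56644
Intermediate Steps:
(g + t)**2 = (7 - 245)**2 = (-238)**2 = 56644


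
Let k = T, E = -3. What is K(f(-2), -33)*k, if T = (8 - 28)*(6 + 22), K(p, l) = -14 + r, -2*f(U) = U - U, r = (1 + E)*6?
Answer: 14560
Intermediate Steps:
r = -12 (r = (1 - 3)*6 = -2*6 = -12)
f(U) = 0 (f(U) = -(U - U)/2 = -1/2*0 = 0)
K(p, l) = -26 (K(p, l) = -14 - 12 = -26)
T = -560 (T = -20*28 = -560)
k = -560
K(f(-2), -33)*k = -26*(-560) = 14560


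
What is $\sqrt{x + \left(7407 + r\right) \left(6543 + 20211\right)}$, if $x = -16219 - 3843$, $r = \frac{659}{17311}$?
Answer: $\frac{\sqrt{1211818457609018}}{2473} \approx 14077.0$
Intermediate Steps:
$r = \frac{659}{17311}$ ($r = 659 \cdot \frac{1}{17311} = \frac{659}{17311} \approx 0.038068$)
$x = -20062$ ($x = -16219 - 3843 = -20062$)
$\sqrt{x + \left(7407 + r\right) \left(6543 + 20211\right)} = \sqrt{-20062 + \left(7407 + \frac{659}{17311}\right) \left(6543 + 20211\right)} = \sqrt{-20062 + \frac{128223236}{17311} \cdot 26754} = \sqrt{-20062 + \frac{490069207992}{2473}} = \sqrt{\frac{490019594666}{2473}} = \frac{\sqrt{1211818457609018}}{2473}$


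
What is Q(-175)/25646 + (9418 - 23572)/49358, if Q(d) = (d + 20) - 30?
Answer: -186062357/632917634 ≈ -0.29398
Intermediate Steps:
Q(d) = -10 + d (Q(d) = (20 + d) - 30 = -10 + d)
Q(-175)/25646 + (9418 - 23572)/49358 = (-10 - 175)/25646 + (9418 - 23572)/49358 = -185*1/25646 - 14154*1/49358 = -185/25646 - 7077/24679 = -186062357/632917634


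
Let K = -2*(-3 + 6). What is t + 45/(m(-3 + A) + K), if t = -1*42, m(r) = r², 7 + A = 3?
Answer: -1761/43 ≈ -40.953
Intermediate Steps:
A = -4 (A = -7 + 3 = -4)
t = -42
K = -6 (K = -2*3 = -6)
t + 45/(m(-3 + A) + K) = -42 + 45/((-3 - 4)² - 6) = -42 + 45/((-7)² - 6) = -42 + 45/(49 - 6) = -42 + 45/43 = -1761/43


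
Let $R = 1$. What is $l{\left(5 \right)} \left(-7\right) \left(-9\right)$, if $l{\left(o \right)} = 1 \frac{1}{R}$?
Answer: $63$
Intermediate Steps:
$l{\left(o \right)} = 1$ ($l{\left(o \right)} = 1 \cdot 1^{-1} = 1 \cdot 1 = 1$)
$l{\left(5 \right)} \left(-7\right) \left(-9\right) = 1 \left(-7\right) \left(-9\right) = \left(-7\right) \left(-9\right) = 63$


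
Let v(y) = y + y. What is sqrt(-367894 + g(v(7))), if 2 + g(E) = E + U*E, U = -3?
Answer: 2*I*sqrt(91981) ≈ 606.57*I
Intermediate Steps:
v(y) = 2*y
g(E) = -2 - 2*E (g(E) = -2 + (E - 3*E) = -2 - 2*E)
sqrt(-367894 + g(v(7))) = sqrt(-367894 + (-2 - 4*7)) = sqrt(-367894 + (-2 - 2*14)) = sqrt(-367894 + (-2 - 28)) = sqrt(-367894 - 30) = sqrt(-367924) = 2*I*sqrt(91981)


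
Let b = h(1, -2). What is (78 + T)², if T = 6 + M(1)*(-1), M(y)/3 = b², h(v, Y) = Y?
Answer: 5184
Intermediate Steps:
b = -2
M(y) = 12 (M(y) = 3*(-2)² = 3*4 = 12)
T = -6 (T = 6 + 12*(-1) = 6 - 12 = -6)
(78 + T)² = (78 - 6)² = 72² = 5184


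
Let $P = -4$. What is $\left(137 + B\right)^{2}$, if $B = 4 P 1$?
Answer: $14641$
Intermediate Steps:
$B = -16$ ($B = 4 \left(\left(-4\right) 1\right) = 4 \left(-4\right) = -16$)
$\left(137 + B\right)^{2} = \left(137 - 16\right)^{2} = 121^{2} = 14641$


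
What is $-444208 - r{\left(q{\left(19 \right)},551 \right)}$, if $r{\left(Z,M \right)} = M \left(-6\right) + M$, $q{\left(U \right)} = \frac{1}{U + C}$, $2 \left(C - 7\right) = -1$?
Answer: $-441453$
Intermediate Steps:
$C = \frac{13}{2}$ ($C = 7 + \frac{1}{2} \left(-1\right) = 7 - \frac{1}{2} = \frac{13}{2} \approx 6.5$)
$q{\left(U \right)} = \frac{1}{\frac{13}{2} + U}$ ($q{\left(U \right)} = \frac{1}{U + \frac{13}{2}} = \frac{1}{\frac{13}{2} + U}$)
$r{\left(Z,M \right)} = - 5 M$ ($r{\left(Z,M \right)} = - 6 M + M = - 5 M$)
$-444208 - r{\left(q{\left(19 \right)},551 \right)} = -444208 - \left(-5\right) 551 = -444208 - -2755 = -444208 + 2755 = -441453$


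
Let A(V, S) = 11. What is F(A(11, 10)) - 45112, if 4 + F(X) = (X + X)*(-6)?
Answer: -45248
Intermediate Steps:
F(X) = -4 - 12*X (F(X) = -4 + (X + X)*(-6) = -4 + (2*X)*(-6) = -4 - 12*X)
F(A(11, 10)) - 45112 = (-4 - 12*11) - 45112 = (-4 - 132) - 45112 = -136 - 45112 = -45248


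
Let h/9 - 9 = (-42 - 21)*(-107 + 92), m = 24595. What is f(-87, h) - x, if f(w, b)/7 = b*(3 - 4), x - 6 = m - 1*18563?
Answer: -66140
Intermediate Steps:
h = 8586 (h = 81 + 9*((-42 - 21)*(-107 + 92)) = 81 + 9*(-63*(-15)) = 81 + 9*945 = 81 + 8505 = 8586)
x = 6038 (x = 6 + (24595 - 1*18563) = 6 + (24595 - 18563) = 6 + 6032 = 6038)
f(w, b) = -7*b (f(w, b) = 7*(b*(3 - 4)) = 7*(b*(-1)) = 7*(-b) = -7*b)
f(-87, h) - x = -7*8586 - 1*6038 = -60102 - 6038 = -66140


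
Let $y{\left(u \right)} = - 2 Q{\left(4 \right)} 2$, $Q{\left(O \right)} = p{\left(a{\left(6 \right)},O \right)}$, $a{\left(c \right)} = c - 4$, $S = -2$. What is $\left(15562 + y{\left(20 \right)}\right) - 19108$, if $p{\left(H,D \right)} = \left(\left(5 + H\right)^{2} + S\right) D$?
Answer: $-4298$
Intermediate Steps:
$a{\left(c \right)} = -4 + c$ ($a{\left(c \right)} = c - 4 = -4 + c$)
$p{\left(H,D \right)} = D \left(-2 + \left(5 + H\right)^{2}\right)$ ($p{\left(H,D \right)} = \left(\left(5 + H\right)^{2} - 2\right) D = \left(-2 + \left(5 + H\right)^{2}\right) D = D \left(-2 + \left(5 + H\right)^{2}\right)$)
$Q{\left(O \right)} = 47 O$ ($Q{\left(O \right)} = O \left(-2 + \left(5 + \left(-4 + 6\right)\right)^{2}\right) = O \left(-2 + \left(5 + 2\right)^{2}\right) = O \left(-2 + 7^{2}\right) = O \left(-2 + 49\right) = O 47 = 47 O$)
$y{\left(u \right)} = -752$ ($y{\left(u \right)} = - 2 \cdot 47 \cdot 4 \cdot 2 = \left(-2\right) 188 \cdot 2 = \left(-376\right) 2 = -752$)
$\left(15562 + y{\left(20 \right)}\right) - 19108 = \left(15562 - 752\right) - 19108 = 14810 - 19108 = -4298$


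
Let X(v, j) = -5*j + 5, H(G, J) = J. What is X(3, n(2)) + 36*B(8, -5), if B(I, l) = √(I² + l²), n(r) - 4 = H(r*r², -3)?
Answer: 36*√89 ≈ 339.62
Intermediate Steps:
n(r) = 1 (n(r) = 4 - 3 = 1)
X(v, j) = 5 - 5*j
X(3, n(2)) + 36*B(8, -5) = (5 - 5*1) + 36*√(8² + (-5)²) = (5 - 5) + 36*√(64 + 25) = 0 + 36*√89 = 36*√89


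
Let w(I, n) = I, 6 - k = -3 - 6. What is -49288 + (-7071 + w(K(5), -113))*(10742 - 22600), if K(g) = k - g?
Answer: 83680050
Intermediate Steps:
k = 15 (k = 6 - (-3 - 6) = 6 - 1*(-9) = 6 + 9 = 15)
K(g) = 15 - g
-49288 + (-7071 + w(K(5), -113))*(10742 - 22600) = -49288 + (-7071 + (15 - 1*5))*(10742 - 22600) = -49288 + (-7071 + (15 - 5))*(-11858) = -49288 + (-7071 + 10)*(-11858) = -49288 - 7061*(-11858) = -49288 + 83729338 = 83680050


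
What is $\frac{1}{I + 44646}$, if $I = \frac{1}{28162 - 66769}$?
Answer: $\frac{38607}{1723648121} \approx 2.2398 \cdot 10^{-5}$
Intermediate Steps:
$I = - \frac{1}{38607}$ ($I = \frac{1}{-38607} = - \frac{1}{38607} \approx -2.5902 \cdot 10^{-5}$)
$\frac{1}{I + 44646} = \frac{1}{- \frac{1}{38607} + 44646} = \frac{1}{\frac{1723648121}{38607}} = \frac{38607}{1723648121}$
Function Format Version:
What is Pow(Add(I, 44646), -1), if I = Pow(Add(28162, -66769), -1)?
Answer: Rational(38607, 1723648121) ≈ 2.2398e-5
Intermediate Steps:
I = Rational(-1, 38607) (I = Pow(-38607, -1) = Rational(-1, 38607) ≈ -2.5902e-5)
Pow(Add(I, 44646), -1) = Pow(Add(Rational(-1, 38607), 44646), -1) = Pow(Rational(1723648121, 38607), -1) = Rational(38607, 1723648121)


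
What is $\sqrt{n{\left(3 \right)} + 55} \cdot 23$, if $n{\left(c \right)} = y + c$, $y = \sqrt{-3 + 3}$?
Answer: $23 \sqrt{58} \approx 175.16$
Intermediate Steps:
$y = 0$ ($y = \sqrt{0} = 0$)
$n{\left(c \right)} = c$ ($n{\left(c \right)} = 0 + c = c$)
$\sqrt{n{\left(3 \right)} + 55} \cdot 23 = \sqrt{3 + 55} \cdot 23 = \sqrt{58} \cdot 23 = 23 \sqrt{58}$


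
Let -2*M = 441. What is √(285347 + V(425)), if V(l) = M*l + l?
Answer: √768238/2 ≈ 438.25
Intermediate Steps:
M = -441/2 (M = -½*441 = -441/2 ≈ -220.50)
V(l) = -439*l/2 (V(l) = -441*l/2 + l = -439*l/2)
√(285347 + V(425)) = √(285347 - 439/2*425) = √(285347 - 186575/2) = √(384119/2) = √768238/2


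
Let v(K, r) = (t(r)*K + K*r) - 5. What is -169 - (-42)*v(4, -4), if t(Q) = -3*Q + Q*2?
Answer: -379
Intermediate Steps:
t(Q) = -Q (t(Q) = -3*Q + 2*Q = -Q)
v(K, r) = -5 (v(K, r) = ((-r)*K + K*r) - 5 = (-K*r + K*r) - 5 = 0 - 5 = -5)
-169 - (-42)*v(4, -4) = -169 - (-42)*(-5) = -169 - 1*210 = -169 - 210 = -379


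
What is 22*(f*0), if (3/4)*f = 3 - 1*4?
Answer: 0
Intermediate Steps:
f = -4/3 (f = 4*(3 - 1*4)/3 = 4*(3 - 4)/3 = (4/3)*(-1) = -4/3 ≈ -1.3333)
22*(f*0) = 22*(-4/3*0) = 22*0 = 0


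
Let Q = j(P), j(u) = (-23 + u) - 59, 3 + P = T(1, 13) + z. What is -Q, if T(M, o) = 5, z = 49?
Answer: 31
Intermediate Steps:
P = 51 (P = -3 + (5 + 49) = -3 + 54 = 51)
j(u) = -82 + u
Q = -31 (Q = -82 + 51 = -31)
-Q = -1*(-31) = 31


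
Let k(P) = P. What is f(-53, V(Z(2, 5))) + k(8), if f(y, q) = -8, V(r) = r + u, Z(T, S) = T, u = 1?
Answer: 0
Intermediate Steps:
V(r) = 1 + r (V(r) = r + 1 = 1 + r)
f(-53, V(Z(2, 5))) + k(8) = -8 + 8 = 0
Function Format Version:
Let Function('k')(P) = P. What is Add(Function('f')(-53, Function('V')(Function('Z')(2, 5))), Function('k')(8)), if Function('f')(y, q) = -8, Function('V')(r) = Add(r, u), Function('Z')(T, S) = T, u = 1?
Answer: 0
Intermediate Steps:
Function('V')(r) = Add(1, r) (Function('V')(r) = Add(r, 1) = Add(1, r))
Add(Function('f')(-53, Function('V')(Function('Z')(2, 5))), Function('k')(8)) = Add(-8, 8) = 0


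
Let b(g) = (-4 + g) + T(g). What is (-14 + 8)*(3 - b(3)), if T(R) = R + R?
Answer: 12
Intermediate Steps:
T(R) = 2*R
b(g) = -4 + 3*g (b(g) = (-4 + g) + 2*g = -4 + 3*g)
(-14 + 8)*(3 - b(3)) = (-14 + 8)*(3 - (-4 + 3*3)) = -6*(3 - (-4 + 9)) = -6*(3 - 1*5) = -6*(3 - 5) = -6*(-2) = 12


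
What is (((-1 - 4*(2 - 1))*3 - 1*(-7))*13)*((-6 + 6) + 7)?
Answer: -728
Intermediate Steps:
(((-1 - 4*(2 - 1))*3 - 1*(-7))*13)*((-6 + 6) + 7) = (((-1 - 4*1)*3 + 7)*13)*(0 + 7) = (((-1 - 4)*3 + 7)*13)*7 = ((-5*3 + 7)*13)*7 = ((-15 + 7)*13)*7 = -8*13*7 = -104*7 = -728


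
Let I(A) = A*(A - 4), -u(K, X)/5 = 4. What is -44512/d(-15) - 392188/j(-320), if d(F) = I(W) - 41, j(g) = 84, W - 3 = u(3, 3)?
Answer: -7979401/1659 ≈ -4809.8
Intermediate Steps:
u(K, X) = -20 (u(K, X) = -5*4 = -20)
W = -17 (W = 3 - 20 = -17)
I(A) = A*(-4 + A)
d(F) = 316 (d(F) = -17*(-4 - 17) - 41 = -17*(-21) - 41 = 357 - 41 = 316)
-44512/d(-15) - 392188/j(-320) = -44512/316 - 392188/84 = -44512*1/316 - 392188*1/84 = -11128/79 - 98047/21 = -7979401/1659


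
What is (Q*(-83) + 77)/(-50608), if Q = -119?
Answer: -4977/25304 ≈ -0.19669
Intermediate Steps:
(Q*(-83) + 77)/(-50608) = (-119*(-83) + 77)/(-50608) = (9877 + 77)*(-1/50608) = 9954*(-1/50608) = -4977/25304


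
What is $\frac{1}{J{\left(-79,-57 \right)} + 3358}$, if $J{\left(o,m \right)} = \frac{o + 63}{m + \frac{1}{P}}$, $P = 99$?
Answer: $\frac{2821}{9473710} \approx 0.00029777$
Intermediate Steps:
$J{\left(o,m \right)} = \frac{63 + o}{\frac{1}{99} + m}$ ($J{\left(o,m \right)} = \frac{o + 63}{m + \frac{1}{99}} = \frac{63 + o}{m + \frac{1}{99}} = \frac{63 + o}{\frac{1}{99} + m}$)
$\frac{1}{J{\left(-79,-57 \right)} + 3358} = \frac{1}{\frac{99 \left(63 - 79\right)}{1 + 99 \left(-57\right)} + 3358} = \frac{1}{99 \frac{1}{1 - 5643} \left(-16\right) + 3358} = \frac{1}{99 \frac{1}{-5642} \left(-16\right) + 3358} = \frac{1}{99 \left(- \frac{1}{5642}\right) \left(-16\right) + 3358} = \frac{1}{\frac{792}{2821} + 3358} = \frac{1}{\frac{9473710}{2821}} = \frac{2821}{9473710}$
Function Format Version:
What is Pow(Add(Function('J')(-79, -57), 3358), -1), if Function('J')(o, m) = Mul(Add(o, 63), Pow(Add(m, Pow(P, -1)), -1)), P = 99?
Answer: Rational(2821, 9473710) ≈ 0.00029777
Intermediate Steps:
Function('J')(o, m) = Mul(Pow(Add(Rational(1, 99), m), -1), Add(63, o)) (Function('J')(o, m) = Mul(Add(o, 63), Pow(Add(m, Pow(99, -1)), -1)) = Mul(Add(63, o), Pow(Add(m, Rational(1, 99)), -1)) = Mul(Add(63, o), Pow(Add(Rational(1, 99), m), -1)) = Mul(Pow(Add(Rational(1, 99), m), -1), Add(63, o)))
Pow(Add(Function('J')(-79, -57), 3358), -1) = Pow(Add(Mul(99, Pow(Add(1, Mul(99, -57)), -1), Add(63, -79)), 3358), -1) = Pow(Add(Mul(99, Pow(Add(1, -5643), -1), -16), 3358), -1) = Pow(Add(Mul(99, Pow(-5642, -1), -16), 3358), -1) = Pow(Add(Mul(99, Rational(-1, 5642), -16), 3358), -1) = Pow(Add(Rational(792, 2821), 3358), -1) = Pow(Rational(9473710, 2821), -1) = Rational(2821, 9473710)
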